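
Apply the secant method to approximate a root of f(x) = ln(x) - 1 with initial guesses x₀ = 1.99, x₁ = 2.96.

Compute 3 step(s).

f(x) = ln(x) - 1
x₀ = 1.99, x₁ = 2.96

Secant formula: x_{n+1} = x_n - f(x_n)(x_n - x_{n-1})/(f(x_n) - f(x_{n-1}))

Iteration 1:
  f(1.990000) = -0.311865
  f(2.960000) = 0.085189
  x_2 = 2.960000 - 0.085189×(2.960000 - 1.990000)/(0.085189 - (-0.311865))
       = 2.751884
Iteration 2:
  f(2.960000) = 0.085189
  f(2.751884) = 0.012286
  x_3 = 2.751884 - 0.012286×(2.751884 - 2.960000)/(0.012286 - 0.085189)
       = 2.716812
Iteration 3:
  f(2.751884) = 0.012286
  f(2.716812) = -0.000541
  x_4 = 2.716812 - (-0.000541)×(2.716812 - 2.751884)/(-0.000541 - 0.012286)
       = 2.718291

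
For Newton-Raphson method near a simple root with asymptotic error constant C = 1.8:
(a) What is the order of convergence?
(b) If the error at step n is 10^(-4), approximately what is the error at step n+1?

(a) Newton-Raphson has quadratic (order 2) convergence near simple roots.
    This means |e_{n+1}| ≈ C|e_n|².

(b) With |e_n| = 10^(-4) and C = 1.8:
    |e_{n+1}| ≈ 1.8 × (10^(-4))² = 1.8 × 10^(-8)

(a) 2 (quadratic); (b) |e_{n+1}| ≈ 1.800e-08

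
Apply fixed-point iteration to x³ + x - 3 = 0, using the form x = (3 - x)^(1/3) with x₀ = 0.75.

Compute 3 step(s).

Equation: x³ + x - 3 = 0
Fixed-point form: x = (3 - x)^(1/3)
x₀ = 0.75

x_1 = g(0.750000) = 1.310371
x_2 = g(1.310371) = 1.191051
x_3 = g(1.191051) = 1.218453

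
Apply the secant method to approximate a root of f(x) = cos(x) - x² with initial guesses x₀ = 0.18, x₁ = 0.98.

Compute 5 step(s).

f(x) = cos(x) - x²
x₀ = 0.18, x₁ = 0.98

Secant formula: x_{n+1} = x_n - f(x_n)(x_n - x_{n-1})/(f(x_n) - f(x_{n-1}))

Iteration 1:
  f(0.180000) = 0.951444
  f(0.980000) = -0.403377
  x_2 = 0.980000 - (-0.403377)×(0.980000 - 0.180000)/(-0.403377 - 0.951444)
       = 0.741812
Iteration 2:
  f(0.980000) = -0.403377
  f(0.741812) = 0.186960
  x_3 = 0.741812 - 0.186960×(0.741812 - 0.980000)/(0.186960 - (-0.403377))
       = 0.817246
Iteration 3:
  f(0.741812) = 0.186960
  f(0.817246) = 0.016340
  x_4 = 0.817246 - 0.016340×(0.817246 - 0.741812)/(0.016340 - 0.186960)
       = 0.824471
Iteration 4:
  f(0.817246) = 0.016340
  f(0.824471) = -0.000806
  x_5 = 0.824471 - (-0.000806)×(0.824471 - 0.817246)/(-0.000806 - 0.016340)
       = 0.824131
Iteration 5:
  f(0.824471) = -0.000806
  f(0.824131) = 0.000003
  x_6 = 0.824131 - 0.000003×(0.824131 - 0.824471)/(0.000003 - (-0.000806))
       = 0.824132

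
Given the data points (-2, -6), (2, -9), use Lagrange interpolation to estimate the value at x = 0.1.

Lagrange interpolation formula:
P(x) = Σ yᵢ × Lᵢ(x)
where Lᵢ(x) = Π_{j≠i} (x - xⱼ)/(xᵢ - xⱼ)

L_0(0.1) = (0.1 - 2)/(-2 - 2) = 0.475000
L_1(0.1) = (0.1 - (-2))/(2 - (-2)) = 0.525000

P(0.1) = (-6)×L_0(0.1) + (-9)×L_1(0.1)
P(0.1) = -7.575000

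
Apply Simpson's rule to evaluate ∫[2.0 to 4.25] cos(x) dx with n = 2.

f(x) = cos(x)
a = 2.0, b = 4.25, n = 2
h = (b - a)/n = 1.125000

Simpson's rule: (h/3)[f(x₀) + 4f(x₁) + 2f(x₂) + ... + f(xₙ)]

x_0 = 2.0000, f(x_0) = -0.416147, coefficient = 1
x_1 = 3.1250, f(x_1) = -0.999862, coefficient = 4
x_2 = 4.2500, f(x_2) = -0.446087, coefficient = 1

I ≈ (1.125000/3) × -4.861684 = -1.823131
Exact value: -1.804287
Error: 0.018845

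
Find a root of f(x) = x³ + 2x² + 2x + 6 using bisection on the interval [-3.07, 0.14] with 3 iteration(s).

f(x) = x³ + 2x² + 2x + 6
Initial interval: [-3.07, 0.14]

Iteration 1:
  c_1 = (-3.070000 + 0.140000)/2 = -1.465000
  f(c_1) = f(-1.465000) = 4.218230
  f(a) × f(c) < 0, new interval: [-3.070000, -1.465000]
Iteration 2:
  c_2 = (-3.070000 + (-1.465000))/2 = -2.267500
  f(c_2) = f(-2.267500) = 0.089634
  f(a) × f(c) < 0, new interval: [-3.070000, -2.267500]
Iteration 3:
  c_3 = (-3.070000 + (-2.267500))/2 = -2.668750
  f(c_3) = f(-2.668750) = -4.100489
  f(a) × f(c) ≥ 0, new interval: [-2.668750, -2.267500]

After 3 iteration(s), the approximation is c_3 = -2.668750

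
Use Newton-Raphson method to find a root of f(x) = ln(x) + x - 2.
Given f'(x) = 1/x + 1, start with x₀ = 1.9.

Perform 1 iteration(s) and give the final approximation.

f(x) = ln(x) + x - 2
f'(x) = 1/x + 1
x₀ = 1.9

Newton-Raphson formula: x_{n+1} = x_n - f(x_n)/f'(x_n)

Iteration 1:
  f(1.900000) = 0.541854
  f'(1.900000) = 1.526316
  x_1 = 1.900000 - 0.541854/1.526316 = 1.544992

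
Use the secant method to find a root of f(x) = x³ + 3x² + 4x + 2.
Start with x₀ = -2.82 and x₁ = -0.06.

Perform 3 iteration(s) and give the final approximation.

f(x) = x³ + 3x² + 4x + 2
x₀ = -2.82, x₁ = -0.06

Secant formula: x_{n+1} = x_n - f(x_n)(x_n - x_{n-1})/(f(x_n) - f(x_{n-1}))

Iteration 1:
  f(-2.820000) = -7.848568
  f(-0.060000) = 1.770584
  x_2 = -0.060000 - 1.770584×(-0.060000 - (-2.820000))/(1.770584 - (-7.848568))
       = -0.568029
Iteration 2:
  f(-0.060000) = 1.770584
  f(-0.568029) = 0.512576
  x_3 = -0.568029 - 0.512576×(-0.568029 - (-0.060000))/(0.512576 - 1.770584)
       = -0.775026
Iteration 3:
  f(-0.568029) = 0.512576
  f(-0.775026) = 0.236361
  x_4 = -0.775026 - 0.236361×(-0.775026 - (-0.568029))/(0.236361 - 0.512576)
       = -0.952156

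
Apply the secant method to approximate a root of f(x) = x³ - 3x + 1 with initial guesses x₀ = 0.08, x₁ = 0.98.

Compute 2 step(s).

f(x) = x³ - 3x + 1
x₀ = 0.08, x₁ = 0.98

Secant formula: x_{n+1} = x_n - f(x_n)(x_n - x_{n-1})/(f(x_n) - f(x_{n-1}))

Iteration 1:
  f(0.080000) = 0.760512
  f(0.980000) = -0.998808
  x_2 = 0.980000 - (-0.998808)×(0.980000 - 0.080000)/(-0.998808 - 0.760512)
       = 0.469048
Iteration 2:
  f(0.980000) = -0.998808
  f(0.469048) = -0.303952
  x_3 = 0.469048 - (-0.303952)×(0.469048 - 0.980000)/(-0.303952 - (-0.998808))
       = 0.245542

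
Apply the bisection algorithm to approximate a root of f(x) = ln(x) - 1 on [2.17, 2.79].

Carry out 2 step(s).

f(x) = ln(x) - 1
Initial interval: [2.17, 2.79]

Iteration 1:
  c_1 = (2.170000 + 2.790000)/2 = 2.480000
  f(c_1) = f(2.480000) = -0.091741
  f(a) × f(c) ≥ 0, new interval: [2.480000, 2.790000]
Iteration 2:
  c_2 = (2.480000 + 2.790000)/2 = 2.635000
  f(c_2) = f(2.635000) = -0.031117
  f(a) × f(c) ≥ 0, new interval: [2.635000, 2.790000]

After 2 iteration(s), the approximation is c_2 = 2.635000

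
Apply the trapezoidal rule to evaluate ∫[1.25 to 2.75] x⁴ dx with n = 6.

f(x) = x⁴
a = 1.25, b = 2.75, n = 6
h = (b - a)/n = 0.250000

Trapezoidal rule: (h/2)[f(x₀) + 2f(x₁) + 2f(x₂) + ... + f(xₙ)]

x_0 = 1.2500, f(x_0) = 2.441406, coefficient = 1
x_1 = 1.5000, f(x_1) = 5.062500, coefficient = 2
x_2 = 1.7500, f(x_2) = 9.378906, coefficient = 2
x_3 = 2.0000, f(x_3) = 16.000000, coefficient = 2
x_4 = 2.2500, f(x_4) = 25.628906, coefficient = 2
x_5 = 2.5000, f(x_5) = 39.062500, coefficient = 2
x_6 = 2.7500, f(x_6) = 57.191406, coefficient = 1

I ≈ (0.250000/2) × 249.898438 = 31.237305
Exact value: 30.844922
Error: 0.392383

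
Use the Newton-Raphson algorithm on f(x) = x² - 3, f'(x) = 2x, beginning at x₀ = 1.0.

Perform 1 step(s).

f(x) = x² - 3
f'(x) = 2x
x₀ = 1.0

Newton-Raphson formula: x_{n+1} = x_n - f(x_n)/f'(x_n)

Iteration 1:
  f(1.000000) = -2.000000
  f'(1.000000) = 2.000000
  x_1 = 1.000000 - (-2.000000)/2.000000 = 2.000000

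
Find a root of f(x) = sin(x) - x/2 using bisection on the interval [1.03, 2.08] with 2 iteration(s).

f(x) = sin(x) - x/2
Initial interval: [1.03, 2.08]

Iteration 1:
  c_1 = (1.030000 + 2.080000)/2 = 1.555000
  f(c_1) = f(1.555000) = 0.222375
  f(a) × f(c) ≥ 0, new interval: [1.555000, 2.080000]
Iteration 2:
  c_2 = (1.555000 + 2.080000)/2 = 1.817500
  f(c_2) = f(1.817500) = 0.060973
  f(a) × f(c) ≥ 0, new interval: [1.817500, 2.080000]

After 2 iteration(s), the approximation is c_2 = 1.817500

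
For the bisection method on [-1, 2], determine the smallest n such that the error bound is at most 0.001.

We need (b-a)/2^n ≤ 0.001
(2 - (-1))/2^n ≤ 0.001
3/2^n ≤ 0.001
2^n ≥ 3000
n ≥ log₂(3000) = 11.55
n ≥ 12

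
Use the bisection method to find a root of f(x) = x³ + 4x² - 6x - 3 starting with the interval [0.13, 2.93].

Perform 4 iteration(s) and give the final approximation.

f(x) = x³ + 4x² - 6x - 3
Initial interval: [0.13, 2.93]

Iteration 1:
  c_1 = (0.130000 + 2.930000)/2 = 1.530000
  f(c_1) = f(1.530000) = 0.765177
  f(a) × f(c) < 0, new interval: [0.130000, 1.530000]
Iteration 2:
  c_2 = (0.130000 + 1.530000)/2 = 0.830000
  f(c_2) = f(0.830000) = -4.652613
  f(a) × f(c) ≥ 0, new interval: [0.830000, 1.530000]
Iteration 3:
  c_3 = (0.830000 + 1.530000)/2 = 1.180000
  f(c_3) = f(1.180000) = -2.867368
  f(a) × f(c) ≥ 0, new interval: [1.180000, 1.530000]
Iteration 4:
  c_4 = (1.180000 + 1.530000)/2 = 1.355000
  f(c_4) = f(1.355000) = -1.298086
  f(a) × f(c) ≥ 0, new interval: [1.355000, 1.530000]

After 4 iteration(s), the approximation is c_4 = 1.355000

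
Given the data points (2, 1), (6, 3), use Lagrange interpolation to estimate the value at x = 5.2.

Lagrange interpolation formula:
P(x) = Σ yᵢ × Lᵢ(x)
where Lᵢ(x) = Π_{j≠i} (x - xⱼ)/(xᵢ - xⱼ)

L_0(5.2) = (5.2 - 6)/(2 - 6) = 0.200000
L_1(5.2) = (5.2 - 2)/(6 - 2) = 0.800000

P(5.2) = 1×L_0(5.2) + 3×L_1(5.2)
P(5.2) = 2.600000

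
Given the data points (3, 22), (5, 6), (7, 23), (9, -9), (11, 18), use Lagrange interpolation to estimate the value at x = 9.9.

Lagrange interpolation formula:
P(x) = Σ yᵢ × Lᵢ(x)
where Lᵢ(x) = Π_{j≠i} (x - xⱼ)/(xᵢ - xⱼ)

L_0(9.9) = (9.9 - 5)/(3 - 5) × (9.9 - 7)/(3 - 7) × (9.9 - 9)/(3 - 9) × (9.9 - 11)/(3 - 11) = -0.036635
L_1(9.9) = (9.9 - 3)/(5 - 3) × (9.9 - 7)/(5 - 7) × (9.9 - 9)/(5 - 9) × (9.9 - 11)/(5 - 11) = 0.206353
L_2(9.9) = (9.9 - 3)/(7 - 3) × (9.9 - 5)/(7 - 5) × (9.9 - 9)/(7 - 9) × (9.9 - 11)/(7 - 11) = -0.522998
L_3(9.9) = (9.9 - 3)/(9 - 3) × (9.9 - 5)/(9 - 5) × (9.9 - 7)/(9 - 7) × (9.9 - 11)/(9 - 11) = 1.123478
L_4(9.9) = (9.9 - 3)/(11 - 3) × (9.9 - 5)/(11 - 5) × (9.9 - 7)/(11 - 7) × (9.9 - 9)/(11 - 9) = 0.229802

P(9.9) = 22×L_0(9.9) + 6×L_1(9.9) + 23×L_2(9.9) + (-9)×L_3(9.9) + 18×L_4(9.9)
P(9.9) = -17.571680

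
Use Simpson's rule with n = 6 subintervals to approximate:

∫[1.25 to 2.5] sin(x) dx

f(x) = sin(x)
a = 1.25, b = 2.5, n = 6
h = (b - a)/n = 0.208333

Simpson's rule: (h/3)[f(x₀) + 4f(x₁) + 2f(x₂) + ... + f(xₙ)]

x_0 = 1.2500, f(x_0) = 0.948985, coefficient = 1
x_1 = 1.4583, f(x_1) = 0.993683, coefficient = 4
x_2 = 1.6667, f(x_2) = 0.995408, coefficient = 2
x_3 = 1.8750, f(x_3) = 0.954086, coefficient = 4
x_4 = 2.0833, f(x_4) = 0.871503, coefficient = 2
x_5 = 2.2917, f(x_5) = 0.751232, coefficient = 4
x_6 = 2.5000, f(x_6) = 0.598472, coefficient = 1

I ≈ (0.208333/3) × 16.077279 = 1.116478
Exact value: 1.116466
Error: 0.000012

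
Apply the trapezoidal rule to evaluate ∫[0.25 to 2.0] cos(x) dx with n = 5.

f(x) = cos(x)
a = 0.25, b = 2.0, n = 5
h = (b - a)/n = 0.350000

Trapezoidal rule: (h/2)[f(x₀) + 2f(x₁) + 2f(x₂) + ... + f(xₙ)]

x_0 = 0.2500, f(x_0) = 0.968912, coefficient = 1
x_1 = 0.6000, f(x_1) = 0.825336, coefficient = 2
x_2 = 0.9500, f(x_2) = 0.581683, coefficient = 2
x_3 = 1.3000, f(x_3) = 0.267499, coefficient = 2
x_4 = 1.6500, f(x_4) = -0.079121, coefficient = 2
x_5 = 2.0000, f(x_5) = -0.416147, coefficient = 1

I ≈ (0.350000/2) × 3.743559 = 0.655123
Exact value: 0.661893
Error: 0.006771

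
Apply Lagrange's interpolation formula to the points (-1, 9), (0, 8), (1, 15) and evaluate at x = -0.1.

Lagrange interpolation formula:
P(x) = Σ yᵢ × Lᵢ(x)
where Lᵢ(x) = Π_{j≠i} (x - xⱼ)/(xᵢ - xⱼ)

L_0(-0.1) = (-0.1 - 0)/(-1 - 0) × (-0.1 - 1)/(-1 - 1) = 0.055000
L_1(-0.1) = (-0.1 - (-1))/(0 - (-1)) × (-0.1 - 1)/(0 - 1) = 0.990000
L_2(-0.1) = (-0.1 - (-1))/(1 - (-1)) × (-0.1 - 0)/(1 - 0) = -0.045000

P(-0.1) = 9×L_0(-0.1) + 8×L_1(-0.1) + 15×L_2(-0.1)
P(-0.1) = 7.740000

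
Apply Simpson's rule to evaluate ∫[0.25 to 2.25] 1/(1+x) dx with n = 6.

f(x) = 1/(1+x)
a = 0.25, b = 2.25, n = 6
h = (b - a)/n = 0.333333

Simpson's rule: (h/3)[f(x₀) + 4f(x₁) + 2f(x₂) + ... + f(xₙ)]

x_0 = 0.2500, f(x_0) = 0.800000, coefficient = 1
x_1 = 0.5833, f(x_1) = 0.631579, coefficient = 4
x_2 = 0.9167, f(x_2) = 0.521739, coefficient = 2
x_3 = 1.2500, f(x_3) = 0.444444, coefficient = 4
x_4 = 1.5833, f(x_4) = 0.387097, coefficient = 2
x_5 = 1.9167, f(x_5) = 0.342857, coefficient = 4
x_6 = 2.2500, f(x_6) = 0.307692, coefficient = 1

I ≈ (0.333333/3) × 8.600886 = 0.955654
Exact value: 0.955511
Error: 0.000143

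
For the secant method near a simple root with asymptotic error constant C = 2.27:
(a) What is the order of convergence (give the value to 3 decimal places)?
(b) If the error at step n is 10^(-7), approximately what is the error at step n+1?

(a) Secant method has superlinear convergence with order φ = (1+√5)/2 ≈ 1.618.
    This means |e_{n+1}| ≈ C|e_n|^1.618.

(b) With |e_n| = 10^(-7) and C = 2.27:
    |e_{n+1}| ≈ 2.27 × (10^(-7))^1.618 = 2.27 × 10^(-11.33)

(a) ≈ 1.618 (golden ratio); (b) |e_{n+1}| ≈ 1.071e-11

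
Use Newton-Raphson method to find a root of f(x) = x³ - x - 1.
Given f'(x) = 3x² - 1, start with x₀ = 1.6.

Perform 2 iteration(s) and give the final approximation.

f(x) = x³ - x - 1
f'(x) = 3x² - 1
x₀ = 1.6

Newton-Raphson formula: x_{n+1} = x_n - f(x_n)/f'(x_n)

Iteration 1:
  f(1.600000) = 1.496000
  f'(1.600000) = 6.680000
  x_1 = 1.600000 - 1.496000/6.680000 = 1.376048
Iteration 2:
  f(1.376048) = 0.229510
  f'(1.376048) = 4.680524
  x_2 = 1.376048 - 0.229510/4.680524 = 1.327013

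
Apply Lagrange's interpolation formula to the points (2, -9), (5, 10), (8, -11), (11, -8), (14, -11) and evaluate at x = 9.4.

Lagrange interpolation formula:
P(x) = Σ yᵢ × Lᵢ(x)
where Lᵢ(x) = Π_{j≠i} (x - xⱼ)/(xᵢ - xⱼ)

L_0(9.4) = (9.4 - 5)/(2 - 5) × (9.4 - 8)/(2 - 8) × (9.4 - 11)/(2 - 11) × (9.4 - 14)/(2 - 14) = 0.023322
L_1(9.4) = (9.4 - 2)/(5 - 2) × (9.4 - 8)/(5 - 8) × (9.4 - 11)/(5 - 11) × (9.4 - 14)/(5 - 14) = -0.156892
L_2(9.4) = (9.4 - 2)/(8 - 2) × (9.4 - 5)/(8 - 5) × (9.4 - 11)/(8 - 11) × (9.4 - 14)/(8 - 14) = 0.739635
L_3(9.4) = (9.4 - 2)/(11 - 2) × (9.4 - 5)/(11 - 5) × (9.4 - 8)/(11 - 8) × (9.4 - 14)/(11 - 14) = 0.431453
L_4(9.4) = (9.4 - 2)/(14 - 2) × (9.4 - 5)/(14 - 5) × (9.4 - 8)/(14 - 8) × (9.4 - 11)/(14 - 11) = -0.037518

P(9.4) = (-9)×L_0(9.4) + 10×L_1(9.4) + (-11)×L_2(9.4) + (-8)×L_3(9.4) + (-11)×L_4(9.4)
P(9.4) = -12.953732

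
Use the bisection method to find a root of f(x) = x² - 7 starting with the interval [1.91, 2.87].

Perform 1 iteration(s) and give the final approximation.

f(x) = x² - 7
Initial interval: [1.91, 2.87]

Iteration 1:
  c_1 = (1.910000 + 2.870000)/2 = 2.390000
  f(c_1) = f(2.390000) = -1.287900
  f(a) × f(c) ≥ 0, new interval: [2.390000, 2.870000]

After 1 iteration(s), the approximation is c_1 = 2.390000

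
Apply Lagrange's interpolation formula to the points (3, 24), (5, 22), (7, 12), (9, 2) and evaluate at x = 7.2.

Lagrange interpolation formula:
P(x) = Σ yᵢ × Lᵢ(x)
where Lᵢ(x) = Π_{j≠i} (x - xⱼ)/(xᵢ - xⱼ)

L_0(7.2) = (7.2 - 5)/(3 - 5) × (7.2 - 7)/(3 - 7) × (7.2 - 9)/(3 - 9) = 0.016500
L_1(7.2) = (7.2 - 3)/(5 - 3) × (7.2 - 7)/(5 - 7) × (7.2 - 9)/(5 - 9) = -0.094500
L_2(7.2) = (7.2 - 3)/(7 - 3) × (7.2 - 5)/(7 - 5) × (7.2 - 9)/(7 - 9) = 1.039500
L_3(7.2) = (7.2 - 3)/(9 - 3) × (7.2 - 5)/(9 - 5) × (7.2 - 7)/(9 - 7) = 0.038500

P(7.2) = 24×L_0(7.2) + 22×L_1(7.2) + 12×L_2(7.2) + 2×L_3(7.2)
P(7.2) = 10.868000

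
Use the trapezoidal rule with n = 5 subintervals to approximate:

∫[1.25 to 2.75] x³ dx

f(x) = x³
a = 1.25, b = 2.75, n = 5
h = (b - a)/n = 0.300000

Trapezoidal rule: (h/2)[f(x₀) + 2f(x₁) + 2f(x₂) + ... + f(xₙ)]

x_0 = 1.2500, f(x_0) = 1.953125, coefficient = 1
x_1 = 1.5500, f(x_1) = 3.723875, coefficient = 2
x_2 = 1.8500, f(x_2) = 6.331625, coefficient = 2
x_3 = 2.1500, f(x_3) = 9.938375, coefficient = 2
x_4 = 2.4500, f(x_4) = 14.706125, coefficient = 2
x_5 = 2.7500, f(x_5) = 20.796875, coefficient = 1

I ≈ (0.300000/2) × 92.150000 = 13.822500
Exact value: 13.687500
Error: 0.135000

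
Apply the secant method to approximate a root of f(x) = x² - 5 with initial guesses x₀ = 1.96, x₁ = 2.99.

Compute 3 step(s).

f(x) = x² - 5
x₀ = 1.96, x₁ = 2.99

Secant formula: x_{n+1} = x_n - f(x_n)(x_n - x_{n-1})/(f(x_n) - f(x_{n-1}))

Iteration 1:
  f(1.960000) = -1.158400
  f(2.990000) = 3.940100
  x_2 = 2.990000 - 3.940100×(2.990000 - 1.960000)/(3.940100 - (-1.158400))
       = 2.194020
Iteration 2:
  f(2.990000) = 3.940100
  f(2.194020) = -0.186275
  x_3 = 2.194020 - (-0.186275)×(2.194020 - 2.990000)/(-0.186275 - 3.940100)
       = 2.229953
Iteration 3:
  f(2.194020) = -0.186275
  f(2.229953) = -0.027310
  x_4 = 2.229953 - (-0.027310)×(2.229953 - 2.194020)/(-0.027310 - (-0.186275))
       = 2.236126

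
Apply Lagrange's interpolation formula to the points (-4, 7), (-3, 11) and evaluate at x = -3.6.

Lagrange interpolation formula:
P(x) = Σ yᵢ × Lᵢ(x)
where Lᵢ(x) = Π_{j≠i} (x - xⱼ)/(xᵢ - xⱼ)

L_0(-3.6) = (-3.6 - (-3))/(-4 - (-3)) = 0.600000
L_1(-3.6) = (-3.6 - (-4))/(-3 - (-4)) = 0.400000

P(-3.6) = 7×L_0(-3.6) + 11×L_1(-3.6)
P(-3.6) = 8.600000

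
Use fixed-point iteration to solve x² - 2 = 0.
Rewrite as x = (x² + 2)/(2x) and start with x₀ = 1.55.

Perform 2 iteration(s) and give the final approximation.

Equation: x² - 2 = 0
Fixed-point form: x = (x² + 2)/(2x)
x₀ = 1.55

x_1 = g(1.550000) = 1.420161
x_2 = g(1.420161) = 1.414226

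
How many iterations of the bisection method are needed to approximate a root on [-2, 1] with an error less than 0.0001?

We need (b-a)/2^n ≤ 0.0001
(1 - (-2))/2^n ≤ 0.0001
3/2^n ≤ 0.0001
2^n ≥ 30000
n ≥ log₂(30000) = 14.87
n ≥ 15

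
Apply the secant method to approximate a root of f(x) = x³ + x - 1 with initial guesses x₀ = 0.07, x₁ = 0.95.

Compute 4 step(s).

f(x) = x³ + x - 1
x₀ = 0.07, x₁ = 0.95

Secant formula: x_{n+1} = x_n - f(x_n)(x_n - x_{n-1})/(f(x_n) - f(x_{n-1}))

Iteration 1:
  f(0.070000) = -0.929657
  f(0.950000) = 0.807375
  x_2 = 0.950000 - 0.807375×(0.950000 - 0.070000)/(0.807375 - (-0.929657))
       = 0.540975
Iteration 2:
  f(0.950000) = 0.807375
  f(0.540975) = -0.300707
  x_3 = 0.540975 - (-0.300707)×(0.540975 - 0.950000)/(-0.300707 - 0.807375)
       = 0.651974
Iteration 3:
  f(0.540975) = -0.300707
  f(0.651974) = -0.070890
  x_4 = 0.651974 - (-0.070890)×(0.651974 - 0.540975)/(-0.070890 - (-0.300707))
       = 0.686214
Iteration 4:
  f(0.651974) = -0.070890
  f(0.686214) = 0.009345
  x_5 = 0.686214 - 0.009345×(0.686214 - 0.651974)/(0.009345 - (-0.070890))
       = 0.682226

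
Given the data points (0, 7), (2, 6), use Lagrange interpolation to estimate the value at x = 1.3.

Lagrange interpolation formula:
P(x) = Σ yᵢ × Lᵢ(x)
where Lᵢ(x) = Π_{j≠i} (x - xⱼ)/(xᵢ - xⱼ)

L_0(1.3) = (1.3 - 2)/(0 - 2) = 0.350000
L_1(1.3) = (1.3 - 0)/(2 - 0) = 0.650000

P(1.3) = 7×L_0(1.3) + 6×L_1(1.3)
P(1.3) = 6.350000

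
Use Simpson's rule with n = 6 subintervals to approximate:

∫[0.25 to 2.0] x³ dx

f(x) = x³
a = 0.25, b = 2.0, n = 6
h = (b - a)/n = 0.291667

Simpson's rule: (h/3)[f(x₀) + 4f(x₁) + 2f(x₂) + ... + f(xₙ)]

x_0 = 0.2500, f(x_0) = 0.015625, coefficient = 1
x_1 = 0.5417, f(x_1) = 0.158927, coefficient = 4
x_2 = 0.8333, f(x_2) = 0.578704, coefficient = 2
x_3 = 1.1250, f(x_3) = 1.423828, coefficient = 4
x_4 = 1.4167, f(x_4) = 2.843171, coefficient = 2
x_5 = 1.7083, f(x_5) = 4.985605, coefficient = 4
x_6 = 2.0000, f(x_6) = 8.000000, coefficient = 1

I ≈ (0.291667/3) × 41.132813 = 3.999023
Exact value: 3.999023
Error: 0.000000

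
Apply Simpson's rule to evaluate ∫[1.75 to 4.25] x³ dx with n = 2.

f(x) = x³
a = 1.75, b = 4.25, n = 2
h = (b - a)/n = 1.250000

Simpson's rule: (h/3)[f(x₀) + 4f(x₁) + 2f(x₂) + ... + f(xₙ)]

x_0 = 1.7500, f(x_0) = 5.359375, coefficient = 1
x_1 = 3.0000, f(x_1) = 27.000000, coefficient = 4
x_2 = 4.2500, f(x_2) = 76.765625, coefficient = 1

I ≈ (1.250000/3) × 190.125000 = 79.218750
Exact value: 79.218750
Error: 0.000000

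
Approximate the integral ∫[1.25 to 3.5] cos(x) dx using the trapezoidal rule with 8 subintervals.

f(x) = cos(x)
a = 1.25, b = 3.5, n = 8
h = (b - a)/n = 0.281250

Trapezoidal rule: (h/2)[f(x₀) + 2f(x₁) + 2f(x₂) + ... + f(xₙ)]

x_0 = 1.2500, f(x_0) = 0.315322, coefficient = 1
x_1 = 1.5312, f(x_1) = 0.039536, coefficient = 2
x_2 = 1.8125, f(x_2) = -0.239357, coefficient = 2
x_3 = 2.0938, f(x_3) = -0.499441, coefficient = 2
x_4 = 2.3750, f(x_4) = -0.720278, coefficient = 2
x_5 = 2.6562, f(x_5) = -0.884515, coefficient = 2
x_6 = 2.9375, f(x_6) = -0.979245, coefficient = 2
x_7 = 3.2188, f(x_7) = -0.997025, coefficient = 2
x_8 = 3.5000, f(x_8) = -0.936457, coefficient = 1

I ≈ (0.281250/2) × -9.181786 = -1.291189
Exact value: -1.299768
Error: 0.008579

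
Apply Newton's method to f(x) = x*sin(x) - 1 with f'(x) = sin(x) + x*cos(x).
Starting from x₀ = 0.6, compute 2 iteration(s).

f(x) = x*sin(x) - 1
f'(x) = sin(x) + x*cos(x)
x₀ = 0.6

Newton-Raphson formula: x_{n+1} = x_n - f(x_n)/f'(x_n)

Iteration 1:
  f(0.600000) = -0.661215
  f'(0.600000) = 1.059844
  x_1 = 0.600000 - (-0.661215)/1.059844 = 1.223879
Iteration 2:
  f(1.223879) = 0.150967
  f'(1.223879) = 1.356545
  x_2 = 1.223879 - 0.150967/1.356545 = 1.112591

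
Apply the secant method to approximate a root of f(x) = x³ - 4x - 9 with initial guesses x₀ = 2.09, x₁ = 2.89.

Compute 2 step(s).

f(x) = x³ - 4x - 9
x₀ = 2.09, x₁ = 2.89

Secant formula: x_{n+1} = x_n - f(x_n)(x_n - x_{n-1})/(f(x_n) - f(x_{n-1}))

Iteration 1:
  f(2.090000) = -8.230671
  f(2.890000) = 3.577569
  x_2 = 2.890000 - 3.577569×(2.890000 - 2.090000)/(3.577569 - (-8.230671))
       = 2.647622
Iteration 2:
  f(2.890000) = 3.577569
  f(2.647622) = -1.030913
  x_3 = 2.647622 - (-1.030913)×(2.647622 - 2.890000)/(-1.030913 - 3.577569)
       = 2.701842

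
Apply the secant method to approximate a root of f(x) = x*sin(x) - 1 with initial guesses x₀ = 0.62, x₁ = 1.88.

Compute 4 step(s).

f(x) = x*sin(x) - 1
x₀ = 0.62, x₁ = 1.88

Secant formula: x_{n+1} = x_n - f(x_n)(x_n - x_{n-1})/(f(x_n) - f(x_{n-1}))

Iteration 1:
  f(0.620000) = -0.639758
  f(1.880000) = 0.790843
  x_2 = 1.880000 - 0.790843×(1.880000 - 0.620000)/(0.790843 - (-0.639758))
       = 1.183466
Iteration 2:
  f(1.880000) = 0.790843
  f(1.183466) = 0.095796
  x_3 = 1.183466 - 0.095796×(1.183466 - 1.880000)/(0.095796 - 0.790843)
       = 1.087465
Iteration 3:
  f(1.183466) = 0.095796
  f(1.087465) = -0.037102
  x_4 = 1.087465 - (-0.037102)×(1.087465 - 1.183466)/(-0.037102 - 0.095796)
       = 1.114266
Iteration 4:
  f(1.087465) = -0.037102
  f(1.114266) = 0.000152
  x_5 = 1.114266 - 0.000152×(1.114266 - 1.087465)/(0.000152 - (-0.037102))
       = 1.114157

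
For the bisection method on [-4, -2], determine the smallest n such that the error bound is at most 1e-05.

We need (b-a)/2^n ≤ 1e-05
(-2 - (-4))/2^n ≤ 1e-05
2/2^n ≤ 1e-05
2^n ≥ 200000
n ≥ log₂(200000) = 17.61
n ≥ 18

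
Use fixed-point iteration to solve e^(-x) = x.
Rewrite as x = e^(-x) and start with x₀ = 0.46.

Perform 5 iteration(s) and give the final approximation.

Equation: e^(-x) = x
Fixed-point form: x = e^(-x)
x₀ = 0.46

x_1 = g(0.460000) = 0.631284
x_2 = g(0.631284) = 0.531909
x_3 = g(0.531909) = 0.587483
x_4 = g(0.587483) = 0.555724
x_5 = g(0.555724) = 0.573657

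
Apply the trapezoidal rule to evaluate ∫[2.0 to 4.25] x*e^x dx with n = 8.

f(x) = x*e^x
a = 2.0, b = 4.25, n = 8
h = (b - a)/n = 0.281250

Trapezoidal rule: (h/2)[f(x₀) + 2f(x₁) + 2f(x₂) + ... + f(xₙ)]

x_0 = 2.0000, f(x_0) = 14.778112, coefficient = 1
x_1 = 2.2812, f(x_1) = 22.330948, coefficient = 2
x_2 = 2.5625, f(x_2) = 33.231006, coefficient = 2
x_3 = 2.8438, f(x_3) = 48.855824, coefficient = 2
x_4 = 3.1250, f(x_4) = 71.124672, coefficient = 2
x_5 = 3.4062, f(x_5) = 102.705121, coefficient = 2
x_6 = 3.6875, f(x_6) = 147.296671, coefficient = 2
x_7 = 3.9688, f(x_7) = 210.019668, coefficient = 2
x_8 = 4.2500, f(x_8) = 297.948002, coefficient = 1

I ≈ (0.281250/2) × 1583.853936 = 222.729460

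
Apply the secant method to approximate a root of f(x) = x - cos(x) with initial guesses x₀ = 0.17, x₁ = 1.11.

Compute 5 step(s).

f(x) = x - cos(x)
x₀ = 0.17, x₁ = 1.11

Secant formula: x_{n+1} = x_n - f(x_n)(x_n - x_{n-1})/(f(x_n) - f(x_{n-1}))

Iteration 1:
  f(0.170000) = -0.815585
  f(1.110000) = 0.665338
  x_2 = 1.110000 - 0.665338×(1.110000 - 0.170000)/(0.665338 - (-0.815585))
       = 0.687684
Iteration 2:
  f(1.110000) = 0.665338
  f(0.687684) = -0.085035
  x_3 = 0.687684 - (-0.085035)×(0.687684 - 1.110000)/(-0.085035 - 0.665338)
       = 0.735542
Iteration 3:
  f(0.687684) = -0.085035
  f(0.735542) = -0.005925
  x_4 = 0.735542 - (-0.005925)×(0.735542 - 0.687684)/(-0.005925 - (-0.085035))
       = 0.739127
Iteration 4:
  f(0.735542) = -0.005925
  f(0.739127) = 0.000069
  x_5 = 0.739127 - 0.000069×(0.739127 - 0.735542)/(0.000069 - (-0.005925))
       = 0.739085
Iteration 5:
  f(0.739127) = 0.000069
  f(0.739085) = 0.000000
  x_6 = 0.739085 - 0.000000×(0.739085 - 0.739127)/(0.000000 - 0.000069)
       = 0.739085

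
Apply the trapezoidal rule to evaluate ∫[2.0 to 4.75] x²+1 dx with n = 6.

f(x) = x²+1
a = 2.0, b = 4.75, n = 6
h = (b - a)/n = 0.458333

Trapezoidal rule: (h/2)[f(x₀) + 2f(x₁) + 2f(x₂) + ... + f(xₙ)]

x_0 = 2.0000, f(x_0) = 5.000000, coefficient = 1
x_1 = 2.4583, f(x_1) = 7.043403, coefficient = 2
x_2 = 2.9167, f(x_2) = 9.506944, coefficient = 2
x_3 = 3.3750, f(x_3) = 12.390625, coefficient = 2
x_4 = 3.8333, f(x_4) = 15.694444, coefficient = 2
x_5 = 4.2917, f(x_5) = 19.418403, coefficient = 2
x_6 = 4.7500, f(x_6) = 23.562500, coefficient = 1

I ≈ (0.458333/2) × 156.670139 = 35.903573
Exact value: 35.807292
Error: 0.096282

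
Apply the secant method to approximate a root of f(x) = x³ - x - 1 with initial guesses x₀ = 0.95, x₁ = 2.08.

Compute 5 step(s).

f(x) = x³ - x - 1
x₀ = 0.95, x₁ = 2.08

Secant formula: x_{n+1} = x_n - f(x_n)(x_n - x_{n-1})/(f(x_n) - f(x_{n-1}))

Iteration 1:
  f(0.950000) = -1.092625
  f(2.080000) = 5.918912
  x_2 = 2.080000 - 5.918912×(2.080000 - 0.950000)/(5.918912 - (-1.092625))
       = 1.126091
Iteration 2:
  f(2.080000) = 5.918912
  f(1.126091) = -0.698117
  x_3 = 1.126091 - (-0.698117)×(1.126091 - 2.080000)/(-0.698117 - 5.918912)
       = 1.226731
Iteration 3:
  f(1.126091) = -0.698117
  f(1.226731) = -0.380661
  x_4 = 1.226731 - (-0.380661)×(1.226731 - 1.126091)/(-0.380661 - (-0.698117))
       = 1.347409
Iteration 4:
  f(1.226731) = -0.380661
  f(1.347409) = 0.098827
  x_5 = 1.347409 - 0.098827×(1.347409 - 1.226731)/(0.098827 - (-0.380661))
       = 1.322536
Iteration 5:
  f(1.347409) = 0.098827
  f(1.322536) = -0.009286
  x_6 = 1.322536 - (-0.009286)×(1.322536 - 1.347409)/(-0.009286 - 0.098827)
       = 1.324672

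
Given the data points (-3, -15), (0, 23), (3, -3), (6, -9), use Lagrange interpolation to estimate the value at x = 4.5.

Lagrange interpolation formula:
P(x) = Σ yᵢ × Lᵢ(x)
where Lᵢ(x) = Π_{j≠i} (x - xⱼ)/(xᵢ - xⱼ)

L_0(4.5) = (4.5 - 0)/(-3 - 0) × (4.5 - 3)/(-3 - 3) × (4.5 - 6)/(-3 - 6) = 0.062500
L_1(4.5) = (4.5 - (-3))/(0 - (-3)) × (4.5 - 3)/(0 - 3) × (4.5 - 6)/(0 - 6) = -0.312500
L_2(4.5) = (4.5 - (-3))/(3 - (-3)) × (4.5 - 0)/(3 - 0) × (4.5 - 6)/(3 - 6) = 0.937500
L_3(4.5) = (4.5 - (-3))/(6 - (-3)) × (4.5 - 0)/(6 - 0) × (4.5 - 3)/(6 - 3) = 0.312500

P(4.5) = (-15)×L_0(4.5) + 23×L_1(4.5) + (-3)×L_2(4.5) + (-9)×L_3(4.5)
P(4.5) = -13.750000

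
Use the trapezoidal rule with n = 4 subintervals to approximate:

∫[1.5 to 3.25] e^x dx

f(x) = e^x
a = 1.5, b = 3.25, n = 4
h = (b - a)/n = 0.437500

Trapezoidal rule: (h/2)[f(x₀) + 2f(x₁) + 2f(x₂) + ... + f(xₙ)]

x_0 = 1.5000, f(x_0) = 4.481689, coefficient = 1
x_1 = 1.9375, f(x_1) = 6.941376, coefficient = 2
x_2 = 2.3750, f(x_2) = 10.751013, coefficient = 2
x_3 = 2.8125, f(x_3) = 16.651495, coefficient = 2
x_4 = 3.2500, f(x_4) = 25.790340, coefficient = 1

I ≈ (0.437500/2) × 98.959797 = 21.647456
Exact value: 21.308651
Error: 0.338805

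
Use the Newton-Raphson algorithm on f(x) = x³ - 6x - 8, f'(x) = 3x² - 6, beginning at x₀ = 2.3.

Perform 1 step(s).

f(x) = x³ - 6x - 8
f'(x) = 3x² - 6
x₀ = 2.3

Newton-Raphson formula: x_{n+1} = x_n - f(x_n)/f'(x_n)

Iteration 1:
  f(2.300000) = -9.633000
  f'(2.300000) = 9.870000
  x_1 = 2.300000 - (-9.633000)/9.870000 = 3.275988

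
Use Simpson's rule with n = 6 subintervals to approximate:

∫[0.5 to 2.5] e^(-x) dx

f(x) = e^(-x)
a = 0.5, b = 2.5, n = 6
h = (b - a)/n = 0.333333

Simpson's rule: (h/3)[f(x₀) + 4f(x₁) + 2f(x₂) + ... + f(xₙ)]

x_0 = 0.5000, f(x_0) = 0.606531, coefficient = 1
x_1 = 0.8333, f(x_1) = 0.434598, coefficient = 4
x_2 = 1.1667, f(x_2) = 0.311403, coefficient = 2
x_3 = 1.5000, f(x_3) = 0.223130, coefficient = 4
x_4 = 1.8333, f(x_4) = 0.159880, coefficient = 2
x_5 = 2.1667, f(x_5) = 0.114559, coefficient = 4
x_6 = 2.5000, f(x_6) = 0.082085, coefficient = 1

I ≈ (0.333333/3) × 4.720330 = 0.524481
Exact value: 0.524446
Error: 0.000035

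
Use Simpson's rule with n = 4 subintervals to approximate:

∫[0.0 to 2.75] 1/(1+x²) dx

f(x) = 1/(1+x²)
a = 0.0, b = 2.75, n = 4
h = (b - a)/n = 0.687500

Simpson's rule: (h/3)[f(x₀) + 4f(x₁) + 2f(x₂) + ... + f(xₙ)]

x_0 = 0.0000, f(x_0) = 1.000000, coefficient = 1
x_1 = 0.6875, f(x_1) = 0.679045, coefficient = 4
x_2 = 1.3750, f(x_2) = 0.345946, coefficient = 2
x_3 = 2.0625, f(x_3) = 0.190335, coefficient = 4
x_4 = 2.7500, f(x_4) = 0.116788, coefficient = 1

I ≈ (0.687500/3) × 5.286199 = 1.211421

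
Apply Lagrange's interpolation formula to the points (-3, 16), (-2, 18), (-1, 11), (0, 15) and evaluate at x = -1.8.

Lagrange interpolation formula:
P(x) = Σ yᵢ × Lᵢ(x)
where Lᵢ(x) = Π_{j≠i} (x - xⱼ)/(xᵢ - xⱼ)

L_0(-1.8) = (-1.8 - (-2))/(-3 - (-2)) × (-1.8 - (-1))/(-3 - (-1)) × (-1.8 - 0)/(-3 - 0) = -0.048000
L_1(-1.8) = (-1.8 - (-3))/(-2 - (-3)) × (-1.8 - (-1))/(-2 - (-1)) × (-1.8 - 0)/(-2 - 0) = 0.864000
L_2(-1.8) = (-1.8 - (-3))/(-1 - (-3)) × (-1.8 - (-2))/(-1 - (-2)) × (-1.8 - 0)/(-1 - 0) = 0.216000
L_3(-1.8) = (-1.8 - (-3))/(0 - (-3)) × (-1.8 - (-2))/(0 - (-2)) × (-1.8 - (-1))/(0 - (-1)) = -0.032000

P(-1.8) = 16×L_0(-1.8) + 18×L_1(-1.8) + 11×L_2(-1.8) + 15×L_3(-1.8)
P(-1.8) = 16.680000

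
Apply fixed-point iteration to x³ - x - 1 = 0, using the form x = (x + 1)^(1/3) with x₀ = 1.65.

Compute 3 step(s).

Equation: x³ - x - 1 = 0
Fixed-point form: x = (x + 1)^(1/3)
x₀ = 1.65

x_1 = g(1.650000) = 1.383828
x_2 = g(1.383828) = 1.335852
x_3 = g(1.335852) = 1.326829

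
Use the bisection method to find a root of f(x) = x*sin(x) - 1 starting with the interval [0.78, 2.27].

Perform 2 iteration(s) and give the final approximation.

f(x) = x*sin(x) - 1
Initial interval: [0.78, 2.27]

Iteration 1:
  c_1 = (0.780000 + 2.270000)/2 = 1.525000
  f(c_1) = f(1.525000) = 0.523401
  f(a) × f(c) < 0, new interval: [0.780000, 1.525000]
Iteration 2:
  c_2 = (0.780000 + 1.525000)/2 = 1.152500
  f(c_2) = f(1.152500) = 0.053134
  f(a) × f(c) < 0, new interval: [0.780000, 1.152500]

After 2 iteration(s), the approximation is c_2 = 1.152500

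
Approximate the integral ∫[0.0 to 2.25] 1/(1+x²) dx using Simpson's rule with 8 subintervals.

f(x) = 1/(1+x²)
a = 0.0, b = 2.25, n = 8
h = (b - a)/n = 0.281250

Simpson's rule: (h/3)[f(x₀) + 4f(x₁) + 2f(x₂) + ... + f(xₙ)]

x_0 = 0.0000, f(x_0) = 1.000000, coefficient = 1
x_1 = 0.2812, f(x_1) = 0.926697, coefficient = 4
x_2 = 0.5625, f(x_2) = 0.759644, coefficient = 2
x_3 = 0.8438, f(x_3) = 0.584141, coefficient = 4
x_4 = 1.1250, f(x_4) = 0.441379, coefficient = 2
x_5 = 1.4062, f(x_5) = 0.335848, coefficient = 4
x_6 = 1.6875, f(x_6) = 0.259898, coefficient = 2
x_7 = 1.9688, f(x_7) = 0.205087, coefficient = 4
x_8 = 2.2500, f(x_8) = 0.164948, coefficient = 1

I ≈ (0.281250/3) × 12.293885 = 1.152552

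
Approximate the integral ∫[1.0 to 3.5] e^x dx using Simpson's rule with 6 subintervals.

f(x) = e^x
a = 1.0, b = 3.5, n = 6
h = (b - a)/n = 0.416667

Simpson's rule: (h/3)[f(x₀) + 4f(x₁) + 2f(x₂) + ... + f(xₙ)]

x_0 = 1.0000, f(x_0) = 2.718282, coefficient = 1
x_1 = 1.4167, f(x_1) = 4.123353, coefficient = 4
x_2 = 1.8333, f(x_2) = 6.254701, coefficient = 2
x_3 = 2.2500, f(x_3) = 9.487736, coefficient = 4
x_4 = 2.6667, f(x_4) = 14.391916, coefficient = 2
x_5 = 3.0833, f(x_5) = 21.831051, coefficient = 4
x_6 = 3.5000, f(x_6) = 33.115452, coefficient = 1

I ≈ (0.416667/3) × 218.895529 = 30.402157
Exact value: 30.397170
Error: 0.004987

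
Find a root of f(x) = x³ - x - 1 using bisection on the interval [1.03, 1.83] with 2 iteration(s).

f(x) = x³ - x - 1
Initial interval: [1.03, 1.83]

Iteration 1:
  c_1 = (1.030000 + 1.830000)/2 = 1.430000
  f(c_1) = f(1.430000) = 0.494207
  f(a) × f(c) < 0, new interval: [1.030000, 1.430000]
Iteration 2:
  c_2 = (1.030000 + 1.430000)/2 = 1.230000
  f(c_2) = f(1.230000) = -0.369133
  f(a) × f(c) ≥ 0, new interval: [1.230000, 1.430000]

After 2 iteration(s), the approximation is c_2 = 1.230000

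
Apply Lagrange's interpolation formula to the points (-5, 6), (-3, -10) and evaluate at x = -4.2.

Lagrange interpolation formula:
P(x) = Σ yᵢ × Lᵢ(x)
where Lᵢ(x) = Π_{j≠i} (x - xⱼ)/(xᵢ - xⱼ)

L_0(-4.2) = (-4.2 - (-3))/(-5 - (-3)) = 0.600000
L_1(-4.2) = (-4.2 - (-5))/(-3 - (-5)) = 0.400000

P(-4.2) = 6×L_0(-4.2) + (-10)×L_1(-4.2)
P(-4.2) = -0.400000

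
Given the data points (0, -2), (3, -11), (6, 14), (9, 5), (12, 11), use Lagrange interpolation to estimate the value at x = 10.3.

Lagrange interpolation formula:
P(x) = Σ yᵢ × Lᵢ(x)
where Lᵢ(x) = Π_{j≠i} (x - xⱼ)/(xᵢ - xⱼ)

L_0(10.3) = (10.3 - 3)/(0 - 3) × (10.3 - 6)/(0 - 6) × (10.3 - 9)/(0 - 9) × (10.3 - 12)/(0 - 12) = -0.035685
L_1(10.3) = (10.3 - 0)/(3 - 0) × (10.3 - 6)/(3 - 6) × (10.3 - 9)/(3 - 9) × (10.3 - 12)/(3 - 12) = 0.201401
L_2(10.3) = (10.3 - 0)/(6 - 0) × (10.3 - 3)/(6 - 3) × (10.3 - 9)/(6 - 9) × (10.3 - 12)/(6 - 12) = -0.512870
L_3(10.3) = (10.3 - 0)/(9 - 0) × (10.3 - 3)/(9 - 3) × (10.3 - 6)/(9 - 6) × (10.3 - 12)/(9 - 12) = 1.130944
L_4(10.3) = (10.3 - 0)/(12 - 0) × (10.3 - 3)/(12 - 3) × (10.3 - 6)/(12 - 6) × (10.3 - 9)/(12 - 9) = 0.216210

P(10.3) = (-2)×L_0(10.3) + (-11)×L_1(10.3) + 14×L_2(10.3) + 5×L_3(10.3) + 11×L_4(10.3)
P(10.3) = -1.291192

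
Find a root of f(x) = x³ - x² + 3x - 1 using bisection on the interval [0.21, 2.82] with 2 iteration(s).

f(x) = x³ - x² + 3x - 1
Initial interval: [0.21, 2.82]

Iteration 1:
  c_1 = (0.210000 + 2.820000)/2 = 1.515000
  f(c_1) = f(1.515000) = 4.727041
  f(a) × f(c) < 0, new interval: [0.210000, 1.515000]
Iteration 2:
  c_2 = (0.210000 + 1.515000)/2 = 0.862500
  f(c_2) = f(0.862500) = 1.485213
  f(a) × f(c) < 0, new interval: [0.210000, 0.862500]

After 2 iteration(s), the approximation is c_2 = 0.862500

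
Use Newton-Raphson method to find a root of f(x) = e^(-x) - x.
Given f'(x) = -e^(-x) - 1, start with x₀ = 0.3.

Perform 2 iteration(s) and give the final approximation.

f(x) = e^(-x) - x
f'(x) = -e^(-x) - 1
x₀ = 0.3

Newton-Raphson formula: x_{n+1} = x_n - f(x_n)/f'(x_n)

Iteration 1:
  f(0.300000) = 0.440818
  f'(0.300000) = -1.740818
  x_1 = 0.300000 - 0.440818/(-1.740818) = 0.553225
Iteration 2:
  f(0.553225) = 0.021868
  f'(0.553225) = -1.575092
  x_2 = 0.553225 - 0.021868/(-1.575092) = 0.567108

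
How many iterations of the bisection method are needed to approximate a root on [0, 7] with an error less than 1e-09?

We need (b-a)/2^n ≤ 1e-09
(7 - 0)/2^n ≤ 1e-09
7/2^n ≤ 1e-09
2^n ≥ 7000000000
n ≥ log₂(7000000000) = 32.70
n ≥ 33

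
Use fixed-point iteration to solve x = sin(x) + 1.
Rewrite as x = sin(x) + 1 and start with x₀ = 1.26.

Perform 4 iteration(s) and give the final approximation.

Equation: x = sin(x) + 1
Fixed-point form: x = sin(x) + 1
x₀ = 1.26

x_1 = g(1.260000) = 1.952090
x_2 = g(1.952090) = 1.928184
x_3 = g(1.928184) = 1.936814
x_4 = g(1.936814) = 1.933760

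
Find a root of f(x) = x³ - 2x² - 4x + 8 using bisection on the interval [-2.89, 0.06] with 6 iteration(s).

f(x) = x³ - 2x² - 4x + 8
Initial interval: [-2.89, 0.06]

Iteration 1:
  c_1 = (-2.890000 + 0.060000)/2 = -1.415000
  f(c_1) = f(-1.415000) = 6.822402
  f(a) × f(c) < 0, new interval: [-2.890000, -1.415000]
Iteration 2:
  c_2 = (-2.890000 + (-1.415000))/2 = -2.152500
  f(c_2) = f(-2.152500) = -2.629597
  f(a) × f(c) ≥ 0, new interval: [-2.152500, -1.415000]
Iteration 3:
  c_3 = (-2.152500 + (-1.415000))/2 = -1.783750
  f(c_3) = f(-1.783750) = 3.096000
  f(a) × f(c) < 0, new interval: [-2.152500, -1.783750]
Iteration 4:
  c_4 = (-2.152500 + (-1.783750))/2 = -1.968125
  f(c_4) = f(-1.968125) = 0.501904
  f(a) × f(c) < 0, new interval: [-2.152500, -1.968125]
Iteration 5:
  c_5 = (-2.152500 + (-1.968125))/2 = -2.060312
  f(c_5) = f(-2.060312) = -0.994320
  f(a) × f(c) ≥ 0, new interval: [-2.060312, -1.968125]
Iteration 6:
  c_6 = (-2.060312 + (-1.968125))/2 = -2.014219
  f(c_6) = f(-2.014219) = -0.229120
  f(a) × f(c) ≥ 0, new interval: [-2.014219, -1.968125]

After 6 iteration(s), the approximation is c_6 = -2.014219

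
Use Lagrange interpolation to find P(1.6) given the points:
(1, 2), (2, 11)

Lagrange interpolation formula:
P(x) = Σ yᵢ × Lᵢ(x)
where Lᵢ(x) = Π_{j≠i} (x - xⱼ)/(xᵢ - xⱼ)

L_0(1.6) = (1.6 - 2)/(1 - 2) = 0.400000
L_1(1.6) = (1.6 - 1)/(2 - 1) = 0.600000

P(1.6) = 2×L_0(1.6) + 11×L_1(1.6)
P(1.6) = 7.400000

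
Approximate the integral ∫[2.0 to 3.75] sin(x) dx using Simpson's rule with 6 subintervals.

f(x) = sin(x)
a = 2.0, b = 3.75, n = 6
h = (b - a)/n = 0.291667

Simpson's rule: (h/3)[f(x₀) + 4f(x₁) + 2f(x₂) + ... + f(xₙ)]

x_0 = 2.0000, f(x_0) = 0.909297, coefficient = 1
x_1 = 2.2917, f(x_1) = 0.751232, coefficient = 4
x_2 = 2.5833, f(x_2) = 0.529711, coefficient = 2
x_3 = 2.8750, f(x_3) = 0.263446, coefficient = 4
x_4 = 3.1667, f(x_4) = -0.025071, coefficient = 2
x_5 = 3.4583, f(x_5) = -0.311471, coefficient = 4
x_6 = 3.7500, f(x_6) = -0.571561, coefficient = 1

I ≈ (0.291667/3) × 4.159841 = 0.404429
Exact value: 0.404413
Error: 0.000016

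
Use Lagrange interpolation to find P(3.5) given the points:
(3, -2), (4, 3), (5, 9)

Lagrange interpolation formula:
P(x) = Σ yᵢ × Lᵢ(x)
where Lᵢ(x) = Π_{j≠i} (x - xⱼ)/(xᵢ - xⱼ)

L_0(3.5) = (3.5 - 4)/(3 - 4) × (3.5 - 5)/(3 - 5) = 0.375000
L_1(3.5) = (3.5 - 3)/(4 - 3) × (3.5 - 5)/(4 - 5) = 0.750000
L_2(3.5) = (3.5 - 3)/(5 - 3) × (3.5 - 4)/(5 - 4) = -0.125000

P(3.5) = (-2)×L_0(3.5) + 3×L_1(3.5) + 9×L_2(3.5)
P(3.5) = 0.375000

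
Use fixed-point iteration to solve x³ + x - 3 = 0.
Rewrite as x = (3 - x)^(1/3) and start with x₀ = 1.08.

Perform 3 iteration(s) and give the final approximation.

Equation: x³ + x - 3 = 0
Fixed-point form: x = (3 - x)^(1/3)
x₀ = 1.08

x_1 = g(1.080000) = 1.242893
x_2 = g(1.242893) = 1.206700
x_3 = g(1.206700) = 1.214929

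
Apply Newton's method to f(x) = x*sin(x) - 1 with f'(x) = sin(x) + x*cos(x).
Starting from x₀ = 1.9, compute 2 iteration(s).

f(x) = x*sin(x) - 1
f'(x) = sin(x) + x*cos(x)
x₀ = 1.9

Newton-Raphson formula: x_{n+1} = x_n - f(x_n)/f'(x_n)

Iteration 1:
  f(1.900000) = 0.797970
  f'(1.900000) = 0.332050
  x_1 = 1.900000 - 0.797970/0.332050 = -0.503163
Iteration 2:
  f(-0.503163) = -0.757375
  f'(-0.503163) = -0.923001
  x_2 = -0.503163 - (-0.757375)/(-0.923001) = -1.323720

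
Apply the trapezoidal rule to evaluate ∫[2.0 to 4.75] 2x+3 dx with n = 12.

f(x) = 2x+3
a = 2.0, b = 4.75, n = 12
h = (b - a)/n = 0.229167

Trapezoidal rule: (h/2)[f(x₀) + 2f(x₁) + 2f(x₂) + ... + f(xₙ)]

x_0 = 2.0000, f(x_0) = 7.000000, coefficient = 1
x_1 = 2.2292, f(x_1) = 7.458333, coefficient = 2
x_2 = 2.4583, f(x_2) = 7.916667, coefficient = 2
x_3 = 2.6875, f(x_3) = 8.375000, coefficient = 2
x_4 = 2.9167, f(x_4) = 8.833333, coefficient = 2
x_5 = 3.1458, f(x_5) = 9.291667, coefficient = 2
x_6 = 3.3750, f(x_6) = 9.750000, coefficient = 2
x_7 = 3.6042, f(x_7) = 10.208333, coefficient = 2
x_8 = 3.8333, f(x_8) = 10.666667, coefficient = 2
x_9 = 4.0625, f(x_9) = 11.125000, coefficient = 2
x_10 = 4.2917, f(x_10) = 11.583333, coefficient = 2
x_11 = 4.5208, f(x_11) = 12.041667, coefficient = 2
x_12 = 4.7500, f(x_12) = 12.500000, coefficient = 1

I ≈ (0.229167/2) × 234.000000 = 26.812500
Exact value: 26.812500
Error: 0.000000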